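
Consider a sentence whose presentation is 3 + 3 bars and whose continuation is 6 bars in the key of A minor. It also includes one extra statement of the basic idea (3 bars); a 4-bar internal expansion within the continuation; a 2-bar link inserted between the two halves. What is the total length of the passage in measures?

21 measures

Basic sentence: 3 + 3 + 6 = 12 bars.
12 (basic form) + 3 (extra statement) + 4 (internal expansion) + 2 (link) = 21.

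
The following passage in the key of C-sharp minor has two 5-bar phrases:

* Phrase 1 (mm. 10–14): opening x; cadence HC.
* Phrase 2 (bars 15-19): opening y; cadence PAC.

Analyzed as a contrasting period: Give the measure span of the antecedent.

measures 10–14

The antecedent is the phrase ending with the weaker cadence (half cadence, phrase 1) and the consequent the one ending more conclusively (perfect authentic cadence, phrase 2); the antecedent is bars 10-14.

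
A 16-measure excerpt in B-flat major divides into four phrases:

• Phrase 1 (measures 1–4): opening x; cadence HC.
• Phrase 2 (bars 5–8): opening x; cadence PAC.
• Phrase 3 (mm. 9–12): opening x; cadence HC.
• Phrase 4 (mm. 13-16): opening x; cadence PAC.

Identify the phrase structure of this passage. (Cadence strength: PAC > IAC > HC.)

repeated period

The cadence pattern HC–PAC–HC–PAC is weak–strong twice, and phrases 3–4 restate phrases 1–2: a period heard twice, not a double period (which would end weakly at phrase 2).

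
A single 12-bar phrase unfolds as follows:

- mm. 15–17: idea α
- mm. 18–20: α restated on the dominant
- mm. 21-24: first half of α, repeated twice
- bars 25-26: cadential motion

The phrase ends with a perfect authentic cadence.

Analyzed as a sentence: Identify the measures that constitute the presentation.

measures 15–20

The presentation of a sentence is the basic idea (bars 15–17) plus its repetition (measures 18-20); the presentation is therefore measures 15–20.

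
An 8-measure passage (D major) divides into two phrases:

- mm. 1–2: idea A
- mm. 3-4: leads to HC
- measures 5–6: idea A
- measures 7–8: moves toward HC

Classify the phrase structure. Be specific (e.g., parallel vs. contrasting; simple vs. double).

repeated phrase

Both phrases have the same opening (A) and the same cadence (half cadence): the second is a restatement, not a consequent, so this is a repeated phrase rather than a period.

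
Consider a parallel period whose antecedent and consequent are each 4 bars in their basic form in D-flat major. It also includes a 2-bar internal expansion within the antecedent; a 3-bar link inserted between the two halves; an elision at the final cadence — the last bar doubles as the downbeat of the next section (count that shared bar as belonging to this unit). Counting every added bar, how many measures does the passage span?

Basic parallel period: 4 + 4 = 8 bars.
8 (basic form) + 2 (internal expansion) + 3 (link) = 13.
The elision shares a bar with the next section but does not change this unit's count.

13 measures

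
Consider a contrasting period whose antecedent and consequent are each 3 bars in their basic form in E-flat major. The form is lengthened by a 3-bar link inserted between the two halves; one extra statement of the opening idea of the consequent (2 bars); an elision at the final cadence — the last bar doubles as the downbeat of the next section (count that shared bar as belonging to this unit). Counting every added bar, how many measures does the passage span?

11 measures

Basic contrasting period: 3 + 3 = 6 bars.
6 (basic form) + 3 (link) + 2 (extra statement) = 11.
The elision shares a bar with the next section but does not change this unit's count.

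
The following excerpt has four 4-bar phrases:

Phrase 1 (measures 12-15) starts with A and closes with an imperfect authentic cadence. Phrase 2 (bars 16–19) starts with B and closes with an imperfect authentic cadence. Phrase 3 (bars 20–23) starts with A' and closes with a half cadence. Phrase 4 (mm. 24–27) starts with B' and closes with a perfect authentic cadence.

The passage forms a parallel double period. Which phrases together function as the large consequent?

phrases 3 and 4

In a double period the first pair of phrases (ending imperfect authentic cadence) is the large antecedent and the second pair (ending perfect authentic cadence) is the large consequent; the consequent is phrases 3 and 4.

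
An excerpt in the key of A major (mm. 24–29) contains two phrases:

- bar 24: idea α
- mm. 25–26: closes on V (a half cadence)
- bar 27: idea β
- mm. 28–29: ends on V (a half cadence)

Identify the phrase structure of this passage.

phrase group

The second phrase closes with a half cadence, which is not stronger than the first phrase's half cadence; without a weak→strong cadential pair there is no antecedent–consequent relationship, so this is a phrase group rather than a period.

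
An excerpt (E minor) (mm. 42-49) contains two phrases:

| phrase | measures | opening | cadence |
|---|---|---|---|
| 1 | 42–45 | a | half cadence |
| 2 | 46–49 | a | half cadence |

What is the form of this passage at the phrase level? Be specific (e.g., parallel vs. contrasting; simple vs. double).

Both phrases have the same opening (a) and the same cadence (half cadence): the second is a restatement, not a consequent, so this is a repeated phrase rather than a period.

repeated phrase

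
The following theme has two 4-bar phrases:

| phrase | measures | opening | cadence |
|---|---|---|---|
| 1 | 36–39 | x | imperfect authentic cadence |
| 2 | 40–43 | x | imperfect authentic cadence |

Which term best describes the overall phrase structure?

repeated phrase

Both phrases have the same opening (x) and the same cadence (imperfect authentic cadence): the second is a restatement, not a consequent, so this is a repeated phrase rather than a period.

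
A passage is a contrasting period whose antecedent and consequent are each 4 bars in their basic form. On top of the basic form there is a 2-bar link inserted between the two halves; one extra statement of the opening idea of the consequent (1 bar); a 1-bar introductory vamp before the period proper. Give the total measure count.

Basic contrasting period: 4 + 4 = 8 bars.
8 (basic form) + 2 (link) + 1 (extra statement) + 1 (introduction) = 12.

12 measures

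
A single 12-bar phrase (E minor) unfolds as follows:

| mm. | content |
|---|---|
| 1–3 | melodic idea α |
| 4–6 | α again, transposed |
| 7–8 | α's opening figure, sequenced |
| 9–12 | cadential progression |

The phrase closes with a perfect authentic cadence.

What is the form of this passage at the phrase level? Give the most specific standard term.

Basic idea (measures 1-3) + its repetition (mm. 4–6) form the presentation; fragmentation and cadence (measures 7–12) form the continuation — the 12-bar whole is a sentence.

sentence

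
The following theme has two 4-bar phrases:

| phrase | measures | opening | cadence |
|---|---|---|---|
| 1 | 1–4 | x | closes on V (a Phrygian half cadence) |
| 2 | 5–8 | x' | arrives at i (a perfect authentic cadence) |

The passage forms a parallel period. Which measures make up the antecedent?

The antecedent is the phrase ending with the weaker cadence (Phrygian half cadence, phrase 1) and the consequent the one ending more conclusively (perfect authentic cadence, phrase 2); the antecedent is measures 1–4.

measures 1–4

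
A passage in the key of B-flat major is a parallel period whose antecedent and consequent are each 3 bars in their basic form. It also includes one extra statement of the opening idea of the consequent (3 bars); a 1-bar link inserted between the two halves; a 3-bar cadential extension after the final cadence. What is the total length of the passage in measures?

Basic parallel period: 3 + 3 = 6 bars.
6 (basic form) + 3 (extra statement) + 1 (link) + 3 (cadential extension) = 13.

13 measures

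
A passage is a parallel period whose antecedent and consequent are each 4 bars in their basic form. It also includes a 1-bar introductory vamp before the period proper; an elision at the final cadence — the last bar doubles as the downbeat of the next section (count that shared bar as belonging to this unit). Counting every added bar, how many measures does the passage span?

9 measures

Basic parallel period: 4 + 4 = 8 bars.
8 (basic form) + 1 (introduction) = 9.
The elision shares a bar with the next section but does not change this unit's count.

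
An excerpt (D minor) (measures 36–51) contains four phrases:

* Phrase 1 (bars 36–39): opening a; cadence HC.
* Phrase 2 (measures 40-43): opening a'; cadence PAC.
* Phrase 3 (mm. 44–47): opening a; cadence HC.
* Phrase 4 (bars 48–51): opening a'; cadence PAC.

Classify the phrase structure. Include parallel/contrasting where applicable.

repeated period

The cadence pattern HC–PAC–HC–PAC is weak–strong twice, and phrases 3–4 restate phrases 1–2: a period heard twice, not a double period (which would end weakly at phrase 2).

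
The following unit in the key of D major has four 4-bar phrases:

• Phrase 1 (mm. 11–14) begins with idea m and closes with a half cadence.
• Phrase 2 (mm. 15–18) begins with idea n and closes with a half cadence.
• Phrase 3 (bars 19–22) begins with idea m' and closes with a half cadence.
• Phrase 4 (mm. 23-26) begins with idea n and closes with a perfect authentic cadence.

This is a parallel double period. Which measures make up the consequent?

measures 19–26

In a double period the first pair of phrases (ending half cadence) is the large antecedent and the second pair (ending perfect authentic cadence) is the large consequent; the consequent is measures 19–26.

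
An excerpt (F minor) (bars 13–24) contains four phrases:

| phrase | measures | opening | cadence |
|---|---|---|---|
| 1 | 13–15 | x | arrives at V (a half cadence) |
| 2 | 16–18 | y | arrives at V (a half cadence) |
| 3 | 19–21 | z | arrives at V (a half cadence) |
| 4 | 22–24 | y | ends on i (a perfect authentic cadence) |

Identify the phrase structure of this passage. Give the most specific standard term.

Four phrases in two halves: the first half (mm. 13–18) ends with a half cadence, the second (mm. 19–24) with a perfect authentic cadence — a large antecedent–consequent pair, i.e. a double period.
Phrase 3 begins with different material from phrase 1, making it contrasting.

contrasting double period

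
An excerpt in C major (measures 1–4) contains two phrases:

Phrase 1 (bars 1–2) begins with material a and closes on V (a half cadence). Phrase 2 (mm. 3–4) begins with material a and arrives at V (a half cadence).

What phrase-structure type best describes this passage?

Both phrases have the same opening (a) and the same cadence (half cadence): the second is a restatement, not a consequent, so this is a repeated phrase rather than a period.

repeated phrase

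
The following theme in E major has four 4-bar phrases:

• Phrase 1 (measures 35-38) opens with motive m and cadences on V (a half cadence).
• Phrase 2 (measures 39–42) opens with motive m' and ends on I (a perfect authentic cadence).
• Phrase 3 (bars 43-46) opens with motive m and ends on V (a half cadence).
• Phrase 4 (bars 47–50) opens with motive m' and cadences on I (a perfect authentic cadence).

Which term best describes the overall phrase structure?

The cadence pattern HC–PAC–HC–PAC is weak–strong twice, and phrases 3–4 restate phrases 1–2: a period heard twice, not a double period (which would end weakly at phrase 2).

repeated period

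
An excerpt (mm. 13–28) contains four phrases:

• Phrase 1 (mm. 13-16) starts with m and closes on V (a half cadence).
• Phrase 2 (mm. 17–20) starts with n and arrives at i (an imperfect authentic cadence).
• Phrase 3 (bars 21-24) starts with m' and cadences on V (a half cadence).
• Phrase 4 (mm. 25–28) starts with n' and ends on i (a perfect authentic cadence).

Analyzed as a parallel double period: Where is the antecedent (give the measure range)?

In a double period the four phrases pair into a large antecedent (phrases 1–2, ending imperfect authentic cadence) and a large consequent (phrases 3–4, ending perfect authentic cadence). The antecedent spans mm. 13-20.

measures 13–20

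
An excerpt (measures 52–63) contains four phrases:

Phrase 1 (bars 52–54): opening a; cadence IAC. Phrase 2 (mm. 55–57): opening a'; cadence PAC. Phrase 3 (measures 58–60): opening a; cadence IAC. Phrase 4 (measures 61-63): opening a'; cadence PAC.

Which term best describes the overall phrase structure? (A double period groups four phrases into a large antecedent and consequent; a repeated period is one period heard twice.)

The cadence pattern IAC–PAC–IAC–PAC is weak–strong twice, and phrases 3–4 restate phrases 1–2: a period heard twice, not a double period (which would end weakly at phrase 2).

repeated period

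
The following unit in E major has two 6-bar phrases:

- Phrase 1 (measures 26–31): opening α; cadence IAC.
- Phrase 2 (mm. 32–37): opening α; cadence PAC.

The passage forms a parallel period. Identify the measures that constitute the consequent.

measures 32–37

The antecedent is the phrase ending with the weaker cadence (imperfect authentic cadence, phrase 1) and the consequent the one ending more conclusively (perfect authentic cadence, phrase 2); the consequent is mm. 32-37.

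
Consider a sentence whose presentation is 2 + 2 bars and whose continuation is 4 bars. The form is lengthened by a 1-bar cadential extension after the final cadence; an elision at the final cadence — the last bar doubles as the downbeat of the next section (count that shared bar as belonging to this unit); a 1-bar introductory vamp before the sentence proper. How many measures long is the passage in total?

Basic sentence: 2 + 2 + 4 = 8 bars.
8 (basic form) + 1 (cadential extension) + 1 (introduction) = 10.
The elision shares a bar with the next section but does not change this unit's count.

10 measures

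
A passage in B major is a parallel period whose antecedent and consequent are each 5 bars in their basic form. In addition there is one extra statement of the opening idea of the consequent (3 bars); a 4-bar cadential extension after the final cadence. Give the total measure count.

17 measures

Basic parallel period: 5 + 5 = 10 bars.
10 (basic form) + 3 (extra statement) + 4 (cadential extension) = 17.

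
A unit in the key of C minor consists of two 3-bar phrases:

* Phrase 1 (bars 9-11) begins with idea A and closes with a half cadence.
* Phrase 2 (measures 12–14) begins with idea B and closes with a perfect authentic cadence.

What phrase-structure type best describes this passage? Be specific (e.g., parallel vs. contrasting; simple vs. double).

Phrase 1 ends with a half cadence (weaker) and phrase 2 with a perfect authentic cadence (stronger): antecedent + consequent = a period.
The two phrases open with different material (A / B), so the period is contrasting.

contrasting period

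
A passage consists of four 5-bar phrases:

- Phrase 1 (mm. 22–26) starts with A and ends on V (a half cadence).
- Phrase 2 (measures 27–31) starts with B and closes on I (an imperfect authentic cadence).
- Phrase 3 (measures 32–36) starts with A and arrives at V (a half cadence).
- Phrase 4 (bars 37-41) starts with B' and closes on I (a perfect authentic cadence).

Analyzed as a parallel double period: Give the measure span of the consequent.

measures 32–41

In a double period the four phrases pair into a large antecedent (phrases 1–2, ending imperfect authentic cadence) and a large consequent (phrases 3–4, ending perfect authentic cadence). The consequent spans measures 32–41.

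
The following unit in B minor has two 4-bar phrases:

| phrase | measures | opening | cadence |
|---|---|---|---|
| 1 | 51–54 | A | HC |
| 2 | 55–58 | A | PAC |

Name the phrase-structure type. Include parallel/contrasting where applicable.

parallel period

Phrase 1 ends with a half cadence (weaker) and phrase 2 with a perfect authentic cadence (stronger): antecedent + consequent = a period.
The two phrases open with the same material (A / A), so the period is parallel.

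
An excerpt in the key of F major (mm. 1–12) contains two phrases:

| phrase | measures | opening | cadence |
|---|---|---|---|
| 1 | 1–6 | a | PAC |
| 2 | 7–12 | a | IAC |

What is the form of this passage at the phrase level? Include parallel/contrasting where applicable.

The second phrase closes with an imperfect authentic cadence, which is not stronger than the first phrase's perfect authentic cadence; without a weak→strong cadential pair there is no antecedent–consequent relationship, so this is a phrase group rather than a period.

phrase group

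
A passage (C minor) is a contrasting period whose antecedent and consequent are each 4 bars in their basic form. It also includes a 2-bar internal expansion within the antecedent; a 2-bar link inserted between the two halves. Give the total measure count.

12 measures

Basic contrasting period: 4 + 4 = 8 bars.
8 (basic form) + 2 (internal expansion) + 2 (link) = 12.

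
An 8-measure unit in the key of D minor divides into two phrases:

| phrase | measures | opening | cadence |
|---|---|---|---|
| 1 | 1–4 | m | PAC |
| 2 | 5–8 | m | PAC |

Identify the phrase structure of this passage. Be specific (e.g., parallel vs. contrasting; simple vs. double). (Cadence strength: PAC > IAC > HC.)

Both phrases have the same opening (m) and the same cadence (perfect authentic cadence): the second is a restatement, not a consequent, so this is a repeated phrase rather than a period.

repeated phrase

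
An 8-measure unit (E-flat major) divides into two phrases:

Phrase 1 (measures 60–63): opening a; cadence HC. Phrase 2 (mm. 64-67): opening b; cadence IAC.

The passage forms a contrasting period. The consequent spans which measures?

measures 64–67

The antecedent is the phrase ending with the weaker cadence (half cadence, phrase 1) and the consequent the one ending more conclusively (imperfect authentic cadence, phrase 2); the consequent is measures 64–67.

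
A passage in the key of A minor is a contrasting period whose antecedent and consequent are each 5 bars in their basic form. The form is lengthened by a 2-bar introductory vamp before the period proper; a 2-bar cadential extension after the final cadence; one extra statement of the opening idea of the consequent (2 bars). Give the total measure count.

16 measures

Basic contrasting period: 5 + 5 = 10 bars.
10 (basic form) + 2 (introduction) + 2 (cadential extension) + 2 (extra statement) = 16.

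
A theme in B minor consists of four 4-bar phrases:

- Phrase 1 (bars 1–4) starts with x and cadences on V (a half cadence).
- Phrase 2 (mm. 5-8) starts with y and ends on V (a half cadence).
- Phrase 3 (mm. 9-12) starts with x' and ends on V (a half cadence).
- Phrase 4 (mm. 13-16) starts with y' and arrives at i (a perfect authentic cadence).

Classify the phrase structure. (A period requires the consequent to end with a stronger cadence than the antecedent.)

Four phrases in two halves: the first half (mm. 1–8) ends with a half cadence, the second (bars 9–16) with a perfect authentic cadence — a large antecedent–consequent pair, i.e. a double period.
Phrase 3 begins with the same material as phrase 1, making it parallel.

parallel double period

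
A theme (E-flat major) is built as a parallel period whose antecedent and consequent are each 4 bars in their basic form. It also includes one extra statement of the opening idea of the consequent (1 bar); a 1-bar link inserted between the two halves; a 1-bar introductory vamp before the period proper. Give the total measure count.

Basic parallel period: 4 + 4 = 8 bars.
8 (basic form) + 1 (extra statement) + 1 (link) + 1 (introduction) = 11.

11 measures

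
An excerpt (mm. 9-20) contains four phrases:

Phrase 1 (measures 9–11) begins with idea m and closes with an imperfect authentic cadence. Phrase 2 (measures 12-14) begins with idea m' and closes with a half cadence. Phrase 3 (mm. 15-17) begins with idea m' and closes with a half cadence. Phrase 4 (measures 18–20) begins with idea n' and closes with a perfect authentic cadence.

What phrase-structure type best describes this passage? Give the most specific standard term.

Four phrases in two halves: the first half (measures 9-14) ends with a half cadence, the second (mm. 15-20) with a perfect authentic cadence — a large antecedent–consequent pair, i.e. a double period.
Phrase 3 begins with the same material as phrase 1, making it parallel.

parallel double period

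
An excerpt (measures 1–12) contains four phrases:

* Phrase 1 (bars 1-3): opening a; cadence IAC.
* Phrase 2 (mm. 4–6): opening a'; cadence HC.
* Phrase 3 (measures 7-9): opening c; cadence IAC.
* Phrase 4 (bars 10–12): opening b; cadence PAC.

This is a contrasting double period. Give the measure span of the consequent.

In a double period the first pair of phrases (ending half cadence) is the large antecedent and the second pair (ending perfect authentic cadence) is the large consequent; the consequent is measures 7–12.

measures 7–12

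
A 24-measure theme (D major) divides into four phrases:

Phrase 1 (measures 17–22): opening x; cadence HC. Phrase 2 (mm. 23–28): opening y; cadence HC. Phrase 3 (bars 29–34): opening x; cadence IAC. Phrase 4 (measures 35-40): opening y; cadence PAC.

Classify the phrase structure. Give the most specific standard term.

Four phrases in two halves: the first half (mm. 17-28) ends with a half cadence, the second (mm. 29–40) with a perfect authentic cadence — a large antecedent–consequent pair, i.e. a double period.
Phrase 3 begins with the same material as phrase 1, making it parallel.

parallel double period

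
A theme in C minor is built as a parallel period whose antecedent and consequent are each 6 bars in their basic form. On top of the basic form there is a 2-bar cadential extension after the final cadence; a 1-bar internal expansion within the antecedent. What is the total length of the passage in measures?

Basic parallel period: 6 + 6 = 12 bars.
12 (basic form) + 2 (cadential extension) + 1 (internal expansion) = 15.

15 measures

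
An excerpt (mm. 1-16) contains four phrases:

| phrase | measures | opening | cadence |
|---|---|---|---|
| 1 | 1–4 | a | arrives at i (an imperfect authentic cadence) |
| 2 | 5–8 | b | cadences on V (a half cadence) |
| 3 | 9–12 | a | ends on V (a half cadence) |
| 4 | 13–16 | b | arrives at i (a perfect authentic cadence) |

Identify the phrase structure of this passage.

Four phrases in two halves: the first half (bars 1–8) ends with a half cadence, the second (bars 9-16) with a perfect authentic cadence — a large antecedent–consequent pair, i.e. a double period.
Phrase 3 begins with the same material as phrase 1, making it parallel.

parallel double period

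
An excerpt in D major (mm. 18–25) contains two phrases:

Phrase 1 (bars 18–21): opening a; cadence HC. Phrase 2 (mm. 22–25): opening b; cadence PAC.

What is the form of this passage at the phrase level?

Phrase 1 ends with a half cadence (weaker) and phrase 2 with a perfect authentic cadence (stronger): antecedent + consequent = a period.
The two phrases open with different material (a / b), so the period is contrasting.

contrasting period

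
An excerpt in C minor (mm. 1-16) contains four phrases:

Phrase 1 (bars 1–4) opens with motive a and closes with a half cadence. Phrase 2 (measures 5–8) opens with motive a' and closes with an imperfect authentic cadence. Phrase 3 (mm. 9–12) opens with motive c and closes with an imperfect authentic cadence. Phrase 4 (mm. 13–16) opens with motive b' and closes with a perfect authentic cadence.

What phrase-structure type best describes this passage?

contrasting double period

Four phrases in two halves: the first half (bars 1-8) ends with an imperfect authentic cadence, the second (measures 9-16) with a perfect authentic cadence — a large antecedent–consequent pair, i.e. a double period.
Phrase 3 begins with different material from phrase 1, making it contrasting.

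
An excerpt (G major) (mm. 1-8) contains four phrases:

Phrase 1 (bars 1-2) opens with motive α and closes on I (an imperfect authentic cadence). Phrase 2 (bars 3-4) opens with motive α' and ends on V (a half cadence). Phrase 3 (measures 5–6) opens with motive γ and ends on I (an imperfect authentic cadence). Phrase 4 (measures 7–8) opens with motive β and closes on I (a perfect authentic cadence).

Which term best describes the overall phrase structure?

Four phrases in two halves: the first half (mm. 1–4) ends with a half cadence, the second (mm. 5-8) with a perfect authentic cadence — a large antecedent–consequent pair, i.e. a double period.
Phrase 3 begins with different material from phrase 1, making it contrasting.

contrasting double period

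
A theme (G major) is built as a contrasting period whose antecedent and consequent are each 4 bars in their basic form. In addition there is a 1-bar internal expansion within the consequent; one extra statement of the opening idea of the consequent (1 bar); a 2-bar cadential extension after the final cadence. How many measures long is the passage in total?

Basic contrasting period: 4 + 4 = 8 bars.
8 (basic form) + 1 (internal expansion) + 1 (extra statement) + 2 (cadential extension) = 12.

12 measures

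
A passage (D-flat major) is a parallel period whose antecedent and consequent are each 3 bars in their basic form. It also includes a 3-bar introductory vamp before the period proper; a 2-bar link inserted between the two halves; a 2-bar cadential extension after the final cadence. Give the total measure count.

13 measures

Basic parallel period: 3 + 3 = 6 bars.
6 (basic form) + 3 (introduction) + 2 (link) + 2 (cadential extension) = 13.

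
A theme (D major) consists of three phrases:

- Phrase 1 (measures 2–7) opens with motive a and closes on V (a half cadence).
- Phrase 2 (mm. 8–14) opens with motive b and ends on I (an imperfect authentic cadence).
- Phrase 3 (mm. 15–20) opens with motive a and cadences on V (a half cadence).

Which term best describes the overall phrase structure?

The final phrase closes with a half cadence, which is not stronger than the preceding imperfect authentic cadence; the 3 phrases lack an overall antecedent–consequent design and so form a phrase group.

phrase group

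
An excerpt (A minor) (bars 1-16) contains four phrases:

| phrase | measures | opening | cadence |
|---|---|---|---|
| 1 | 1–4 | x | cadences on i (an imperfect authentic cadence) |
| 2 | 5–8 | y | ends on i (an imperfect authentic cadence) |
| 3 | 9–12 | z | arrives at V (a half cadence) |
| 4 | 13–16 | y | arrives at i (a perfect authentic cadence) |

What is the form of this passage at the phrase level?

Four phrases in two halves: the first half (mm. 1–8) ends with an imperfect authentic cadence, the second (mm. 9–16) with a perfect authentic cadence — a large antecedent–consequent pair, i.e. a double period.
Phrase 3 begins with different material from phrase 1, making it contrasting.

contrasting double period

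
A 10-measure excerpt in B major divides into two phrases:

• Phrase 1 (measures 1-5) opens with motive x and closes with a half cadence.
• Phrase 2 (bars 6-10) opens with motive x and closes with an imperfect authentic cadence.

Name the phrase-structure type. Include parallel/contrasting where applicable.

Phrase 1 ends with a half cadence (weaker) and phrase 2 with an imperfect authentic cadence (stronger): antecedent + consequent = a period.
The two phrases open with the same material (x / x), so the period is parallel.

parallel period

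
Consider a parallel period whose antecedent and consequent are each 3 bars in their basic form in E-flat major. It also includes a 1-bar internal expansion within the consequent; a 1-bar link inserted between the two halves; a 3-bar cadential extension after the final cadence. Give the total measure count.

11 measures

Basic parallel period: 3 + 3 = 6 bars.
6 (basic form) + 1 (internal expansion) + 1 (link) + 3 (cadential extension) = 11.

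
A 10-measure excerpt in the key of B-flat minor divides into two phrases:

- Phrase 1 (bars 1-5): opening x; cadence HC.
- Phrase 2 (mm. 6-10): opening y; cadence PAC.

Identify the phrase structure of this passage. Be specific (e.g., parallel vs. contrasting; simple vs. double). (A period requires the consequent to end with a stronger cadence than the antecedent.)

Phrase 1 ends with a half cadence (weaker) and phrase 2 with a perfect authentic cadence (stronger): antecedent + consequent = a period.
The two phrases open with different material (x / y), so the period is contrasting.

contrasting period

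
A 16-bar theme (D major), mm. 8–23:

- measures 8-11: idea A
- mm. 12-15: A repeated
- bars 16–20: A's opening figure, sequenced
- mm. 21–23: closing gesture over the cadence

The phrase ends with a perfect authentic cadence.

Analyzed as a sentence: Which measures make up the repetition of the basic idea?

The presentation of a sentence is the basic idea (bars 8–11) plus its repetition (measures 12–15); the repetition of the basic idea is therefore measures 12–15.

measures 12–15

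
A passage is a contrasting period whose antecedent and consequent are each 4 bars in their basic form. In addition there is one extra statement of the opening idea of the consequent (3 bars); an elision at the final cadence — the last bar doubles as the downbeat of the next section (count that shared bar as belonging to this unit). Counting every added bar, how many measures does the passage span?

Basic contrasting period: 4 + 4 = 8 bars.
8 (basic form) + 3 (extra statement) = 11.
The elision shares a bar with the next section but does not change this unit's count.

11 measures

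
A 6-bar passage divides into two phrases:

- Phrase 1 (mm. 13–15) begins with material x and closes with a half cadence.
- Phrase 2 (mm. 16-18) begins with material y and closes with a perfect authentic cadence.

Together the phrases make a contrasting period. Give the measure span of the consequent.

measures 16–18

The phrase ending with the weaker cadence (half cadence) is the antecedent; the one ending more conclusively (perfect authentic cadence) is the consequent. The consequent is measures 16–18.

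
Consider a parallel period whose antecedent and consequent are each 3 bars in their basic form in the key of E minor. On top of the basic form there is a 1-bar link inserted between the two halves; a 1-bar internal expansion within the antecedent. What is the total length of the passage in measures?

8 measures

Basic parallel period: 3 + 3 = 6 bars.
6 (basic form) + 1 (link) + 1 (internal expansion) = 8.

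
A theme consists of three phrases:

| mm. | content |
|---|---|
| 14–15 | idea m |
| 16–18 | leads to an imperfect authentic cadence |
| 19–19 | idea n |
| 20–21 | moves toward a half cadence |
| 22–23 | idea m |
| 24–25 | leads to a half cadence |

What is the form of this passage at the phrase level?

phrase group

The final phrase closes with a half cadence, which is not stronger than the preceding half cadence; the 3 phrases lack an overall antecedent–consequent design and so form a phrase group.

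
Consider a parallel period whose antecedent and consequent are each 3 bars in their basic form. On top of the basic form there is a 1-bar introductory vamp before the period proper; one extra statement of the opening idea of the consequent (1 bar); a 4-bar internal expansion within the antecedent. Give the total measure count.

12 measures

Basic parallel period: 3 + 3 = 6 bars.
6 (basic form) + 1 (introduction) + 1 (extra statement) + 4 (internal expansion) = 12.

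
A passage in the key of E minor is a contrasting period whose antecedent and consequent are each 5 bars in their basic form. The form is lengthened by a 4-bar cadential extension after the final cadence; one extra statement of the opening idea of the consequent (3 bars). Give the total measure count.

Basic contrasting period: 5 + 5 = 10 bars.
10 (basic form) + 4 (cadential extension) + 3 (extra statement) = 17.

17 measures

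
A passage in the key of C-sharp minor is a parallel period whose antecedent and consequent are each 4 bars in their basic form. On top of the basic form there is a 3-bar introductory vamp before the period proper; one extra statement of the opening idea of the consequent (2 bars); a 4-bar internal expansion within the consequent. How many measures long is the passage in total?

17 measures

Basic parallel period: 4 + 4 = 8 bars.
8 (basic form) + 3 (introduction) + 2 (extra statement) + 4 (internal expansion) = 17.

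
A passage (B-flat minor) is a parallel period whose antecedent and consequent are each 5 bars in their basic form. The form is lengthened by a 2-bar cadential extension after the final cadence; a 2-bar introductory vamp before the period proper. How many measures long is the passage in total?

Basic parallel period: 5 + 5 = 10 bars.
10 (basic form) + 2 (cadential extension) + 2 (introduction) = 14.

14 measures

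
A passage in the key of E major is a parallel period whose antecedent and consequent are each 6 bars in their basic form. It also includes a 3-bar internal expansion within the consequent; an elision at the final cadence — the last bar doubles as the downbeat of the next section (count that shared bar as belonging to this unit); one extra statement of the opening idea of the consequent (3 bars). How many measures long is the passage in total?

Basic parallel period: 6 + 6 = 12 bars.
12 (basic form) + 3 (internal expansion) + 3 (extra statement) = 18.
The elision shares a bar with the next section but does not change this unit's count.

18 measures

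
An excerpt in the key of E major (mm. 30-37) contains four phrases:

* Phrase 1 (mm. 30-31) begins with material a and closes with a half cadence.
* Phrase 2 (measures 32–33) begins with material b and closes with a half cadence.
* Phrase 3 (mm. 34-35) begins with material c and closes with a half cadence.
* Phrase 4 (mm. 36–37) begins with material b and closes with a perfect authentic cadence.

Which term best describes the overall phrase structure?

contrasting double period

Four phrases in two halves: the first half (mm. 30-33) ends with a half cadence, the second (bars 34-37) with a perfect authentic cadence — a large antecedent–consequent pair, i.e. a double period.
Phrase 3 begins with different material from phrase 1, making it contrasting.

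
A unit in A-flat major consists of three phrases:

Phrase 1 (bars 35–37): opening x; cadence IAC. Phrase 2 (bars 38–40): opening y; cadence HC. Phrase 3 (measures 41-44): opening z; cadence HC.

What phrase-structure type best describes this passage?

phrase group

The final phrase closes with a half cadence, which is not stronger than the preceding half cadence; the 3 phrases lack an overall antecedent–consequent design and so form a phrase group.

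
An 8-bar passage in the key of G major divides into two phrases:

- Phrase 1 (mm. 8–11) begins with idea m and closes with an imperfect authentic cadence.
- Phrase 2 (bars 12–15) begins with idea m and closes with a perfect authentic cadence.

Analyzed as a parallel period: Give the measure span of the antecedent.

The antecedent is the phrase ending with the weaker cadence (imperfect authentic cadence, phrase 1) and the consequent the one ending more conclusively (perfect authentic cadence, phrase 2); the antecedent is mm. 8–11.

measures 8–11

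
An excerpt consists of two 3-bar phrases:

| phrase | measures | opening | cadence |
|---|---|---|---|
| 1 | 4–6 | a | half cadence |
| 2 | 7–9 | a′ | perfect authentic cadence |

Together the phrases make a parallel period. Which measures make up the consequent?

measures 7–9

The phrase ending with the weaker cadence (half cadence) is the antecedent; the one ending more conclusively (perfect authentic cadence) is the consequent. The consequent is measures 7–9.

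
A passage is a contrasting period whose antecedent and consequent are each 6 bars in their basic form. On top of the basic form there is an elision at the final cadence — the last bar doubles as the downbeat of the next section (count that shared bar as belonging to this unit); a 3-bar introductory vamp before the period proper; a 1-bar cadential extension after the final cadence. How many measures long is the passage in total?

16 measures

Basic contrasting period: 6 + 6 = 12 bars.
12 (basic form) + 3 (introduction) + 1 (cadential extension) = 16.
The elision shares a bar with the next section but does not change this unit's count.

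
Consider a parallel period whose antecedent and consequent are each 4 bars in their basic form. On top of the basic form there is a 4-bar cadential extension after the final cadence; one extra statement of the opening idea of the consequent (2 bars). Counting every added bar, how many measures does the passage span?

Basic parallel period: 4 + 4 = 8 bars.
8 (basic form) + 4 (cadential extension) + 2 (extra statement) = 14.

14 measures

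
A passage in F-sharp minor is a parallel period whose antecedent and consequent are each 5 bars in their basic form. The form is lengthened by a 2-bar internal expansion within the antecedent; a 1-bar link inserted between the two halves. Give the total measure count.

13 measures

Basic parallel period: 5 + 5 = 10 bars.
10 (basic form) + 2 (internal expansion) + 1 (link) = 13.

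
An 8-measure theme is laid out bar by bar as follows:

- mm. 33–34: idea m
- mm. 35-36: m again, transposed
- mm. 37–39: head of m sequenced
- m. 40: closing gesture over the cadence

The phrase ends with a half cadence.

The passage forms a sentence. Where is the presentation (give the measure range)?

measures 33–36

The presentation of a sentence is the basic idea (mm. 33–34) plus its repetition (mm. 35–36); the presentation is therefore measures 33-36.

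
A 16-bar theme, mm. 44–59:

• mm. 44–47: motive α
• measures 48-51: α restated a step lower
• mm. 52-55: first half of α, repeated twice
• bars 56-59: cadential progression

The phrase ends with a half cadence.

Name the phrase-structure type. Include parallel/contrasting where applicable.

Basic idea (mm. 44–47) + its repetition (mm. 48–51) form the presentation; fragmentation and cadence (measures 52-59) form the continuation — the 16-bar whole is a sentence.

sentence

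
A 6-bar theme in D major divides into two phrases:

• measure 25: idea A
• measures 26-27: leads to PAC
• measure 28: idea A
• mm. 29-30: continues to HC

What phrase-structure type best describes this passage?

The second phrase closes with a half cadence, which is not stronger than the first phrase's perfect authentic cadence; without a weak→strong cadential pair there is no antecedent–consequent relationship, so this is a phrase group rather than a period.

phrase group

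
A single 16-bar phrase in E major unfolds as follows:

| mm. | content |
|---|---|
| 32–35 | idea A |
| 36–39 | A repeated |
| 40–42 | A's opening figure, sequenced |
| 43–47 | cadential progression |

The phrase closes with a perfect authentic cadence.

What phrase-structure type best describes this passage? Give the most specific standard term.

Basic idea (bars 32-35) + its repetition (bars 36–39) form the presentation; fragmentation and cadence (measures 40–47) form the continuation — the 16-bar whole is a sentence.

sentence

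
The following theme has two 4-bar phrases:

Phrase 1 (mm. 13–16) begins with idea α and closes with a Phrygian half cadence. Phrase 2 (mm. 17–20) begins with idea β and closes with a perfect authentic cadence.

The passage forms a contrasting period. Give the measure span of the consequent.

The phrase ending with the weaker cadence (Phrygian half cadence) is the antecedent; the one ending more conclusively (perfect authentic cadence) is the consequent. The consequent is measures 17–20.

measures 17–20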